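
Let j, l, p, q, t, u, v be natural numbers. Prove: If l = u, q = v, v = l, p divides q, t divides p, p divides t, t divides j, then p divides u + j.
q = v and v = l, thus q = l. Since p divides q, p divides l. l = u, so p divides u. t divides p and p divides t, thus t = p. Since t divides j, p divides j. Since p divides u, p divides u + j.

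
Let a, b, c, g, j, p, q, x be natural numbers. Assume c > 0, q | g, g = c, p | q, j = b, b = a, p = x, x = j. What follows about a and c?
a ≤ c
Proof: p = x and x = j, thus p = j. Since j = b, p = b. p | q, so b | q. q | g, so b | g. b = a, so a | g. g = c, so a | c. From c > 0, a ≤ c.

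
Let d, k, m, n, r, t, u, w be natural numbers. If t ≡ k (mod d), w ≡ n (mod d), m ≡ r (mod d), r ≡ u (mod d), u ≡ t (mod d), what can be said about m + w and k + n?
m + w ≡ k + n (mod d)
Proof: Because m ≡ r (mod d) and r ≡ u (mod d), m ≡ u (mod d). From u ≡ t (mod d), m ≡ t (mod d). Since t ≡ k (mod d), m ≡ k (mod d). w ≡ n (mod d), so m + w ≡ k + n (mod d).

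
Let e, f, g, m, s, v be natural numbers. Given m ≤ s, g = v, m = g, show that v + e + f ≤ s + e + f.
From m = g and g = v, m = v. From m ≤ s, v ≤ s. Then v + e ≤ s + e. Then v + e + f ≤ s + e + f.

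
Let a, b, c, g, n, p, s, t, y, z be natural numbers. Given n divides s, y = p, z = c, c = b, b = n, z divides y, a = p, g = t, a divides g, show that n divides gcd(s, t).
z = c and c = b, so z = b. b = n, so z = n. z divides y, so n divides y. Since y = p, n divides p. g = t and a divides g, so a divides t. Since a = p, p divides t. Since n divides p, n divides t. From n divides s, n divides gcd(s, t).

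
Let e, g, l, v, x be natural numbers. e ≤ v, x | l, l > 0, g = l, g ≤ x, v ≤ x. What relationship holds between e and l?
e ≤ l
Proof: x | l and l > 0, thus x ≤ l. g = l and g ≤ x, hence l ≤ x. Since x ≤ l, x = l. v ≤ x, so v ≤ l. e ≤ v, so e ≤ l.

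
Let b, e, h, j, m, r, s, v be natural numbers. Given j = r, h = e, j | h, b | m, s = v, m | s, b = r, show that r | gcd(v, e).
Because b = r and b | m, r | m. s = v and m | s, therefore m | v. r | m, so r | v. j = r and j | h, thus r | h. h = e, so r | e. Because r | v, r | gcd(v, e).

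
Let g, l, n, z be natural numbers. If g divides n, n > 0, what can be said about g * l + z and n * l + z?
g * l + z ≤ n * l + z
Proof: From g divides n and n > 0, g ≤ n. By multiplying by a non-negative, g * l ≤ n * l. Then g * l + z ≤ n * l + z.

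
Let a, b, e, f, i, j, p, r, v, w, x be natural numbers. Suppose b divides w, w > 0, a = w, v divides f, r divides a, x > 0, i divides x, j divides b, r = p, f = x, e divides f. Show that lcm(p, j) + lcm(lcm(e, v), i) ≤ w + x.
Because a = w and r divides a, r divides w. r = p, so p divides w. From j divides b and b divides w, j divides w. p divides w, so lcm(p, j) divides w. w > 0, so lcm(p, j) ≤ w. e divides f and v divides f, so lcm(e, v) divides f. Since f = x, lcm(e, v) divides x. i divides x, so lcm(lcm(e, v), i) divides x. x > 0, so lcm(lcm(e, v), i) ≤ x. From lcm(p, j) ≤ w, lcm(p, j) + lcm(lcm(e, v), i) ≤ w + x.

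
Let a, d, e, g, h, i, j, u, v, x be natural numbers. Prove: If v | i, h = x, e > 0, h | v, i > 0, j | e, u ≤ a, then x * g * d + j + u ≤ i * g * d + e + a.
Because h | v and v | i, h | i. Because h = x, x | i. Since i > 0, x ≤ i. Then x * g ≤ i * g. Then x * g * d ≤ i * g * d. From j | e and e > 0, j ≤ e. Because x * g * d ≤ i * g * d, x * g * d + j ≤ i * g * d + e. Since u ≤ a, x * g * d + j + u ≤ i * g * d + e + a.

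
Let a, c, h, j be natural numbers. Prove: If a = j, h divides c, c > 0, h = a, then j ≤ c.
From h = a and a = j, h = j. Since h divides c, j divides c. Since c > 0, j ≤ c.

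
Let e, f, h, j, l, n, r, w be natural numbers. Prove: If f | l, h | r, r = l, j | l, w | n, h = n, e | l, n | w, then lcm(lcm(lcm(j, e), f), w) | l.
j | l and e | l, so lcm(j, e) | l. f | l, so lcm(lcm(j, e), f) | l. n | w and w | n, hence n = w. Since h = n, h = w. r = l and h | r, so h | l. From h = w, w | l. Since lcm(lcm(j, e), f) | l, lcm(lcm(lcm(j, e), f), w) | l.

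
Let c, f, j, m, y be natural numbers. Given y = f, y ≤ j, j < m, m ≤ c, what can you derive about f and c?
f < c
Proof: j < m and m ≤ c, hence j < c. y ≤ j, so y < c. Since y = f, f < c.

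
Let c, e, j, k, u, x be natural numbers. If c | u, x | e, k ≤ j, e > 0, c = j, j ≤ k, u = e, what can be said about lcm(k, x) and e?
lcm(k, x) ≤ e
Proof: Because j ≤ k and k ≤ j, j = k. c = j and c | u, so j | u. Since u = e, j | e. j = k, so k | e. Since x | e, lcm(k, x) | e. Because e > 0, lcm(k, x) ≤ e.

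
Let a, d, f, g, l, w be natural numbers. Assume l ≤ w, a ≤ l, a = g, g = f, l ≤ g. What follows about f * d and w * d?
f * d ≤ w * d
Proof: Since a = g and a ≤ l, g ≤ l. Since l ≤ g, l = g. g = f, so l = f. Since l ≤ w, f ≤ w. By multiplying by a non-negative, f * d ≤ w * d.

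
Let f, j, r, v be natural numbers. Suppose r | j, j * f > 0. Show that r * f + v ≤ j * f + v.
r | j, so r * f | j * f. j * f > 0, so r * f ≤ j * f. Then r * f + v ≤ j * f + v.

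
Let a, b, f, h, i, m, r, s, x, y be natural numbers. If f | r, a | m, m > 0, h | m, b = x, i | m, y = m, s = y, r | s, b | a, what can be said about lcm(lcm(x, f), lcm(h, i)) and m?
lcm(lcm(x, f), lcm(h, i)) ≤ m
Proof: From b | a and a | m, b | m. Since b = x, x | m. Since s = y and r | s, r | y. Because y = m, r | m. Since f | r, f | m. Since x | m, lcm(x, f) | m. Because h | m and i | m, lcm(h, i) | m. lcm(x, f) | m, so lcm(lcm(x, f), lcm(h, i)) | m. m > 0, so lcm(lcm(x, f), lcm(h, i)) ≤ m.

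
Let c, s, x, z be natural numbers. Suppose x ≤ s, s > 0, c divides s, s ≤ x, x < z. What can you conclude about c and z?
c < z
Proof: c divides s and s > 0, thus c ≤ s. x ≤ s and s ≤ x, so x = s. Since x < z, s < z. Because c ≤ s, c < z.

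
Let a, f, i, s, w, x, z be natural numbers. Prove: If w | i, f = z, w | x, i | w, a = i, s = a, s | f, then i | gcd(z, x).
Since s = a and a = i, s = i. f = z and s | f, thus s | z. s = i, so i | z. w | i and i | w, hence w = i. w | x, so i | x. Since i | z, i | gcd(z, x).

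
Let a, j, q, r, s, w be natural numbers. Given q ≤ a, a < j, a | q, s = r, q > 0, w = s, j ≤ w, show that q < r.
From w = s and s = r, w = r. a | q and q > 0, thus a ≤ q. q ≤ a, so a = q. a < j and j ≤ w, thus a < w. a = q, so q < w. Since w = r, q < r.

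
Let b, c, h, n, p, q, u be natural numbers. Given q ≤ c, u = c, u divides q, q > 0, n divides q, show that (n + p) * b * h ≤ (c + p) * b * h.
From u = c and u divides q, c divides q. Since q > 0, c ≤ q. q ≤ c, so q = c. n divides q and q > 0, thus n ≤ q. Since q = c, n ≤ c. Then n + p ≤ c + p. By multiplying by a non-negative, (n + p) * b ≤ (c + p) * b. By multiplying by a non-negative, (n + p) * b * h ≤ (c + p) * b * h.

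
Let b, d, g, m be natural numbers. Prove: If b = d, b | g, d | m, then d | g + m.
From b = d and b | g, d | g. d | m, so d | g + m.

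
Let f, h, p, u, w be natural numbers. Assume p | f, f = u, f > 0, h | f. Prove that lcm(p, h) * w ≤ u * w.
p | f and h | f, hence lcm(p, h) | f. f > 0, so lcm(p, h) ≤ f. f = u, so lcm(p, h) ≤ u. Then lcm(p, h) * w ≤ u * w.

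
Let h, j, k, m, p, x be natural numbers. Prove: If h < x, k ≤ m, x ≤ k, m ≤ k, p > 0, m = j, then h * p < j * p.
Since k ≤ m and m ≤ k, k = m. m = j, so k = j. Since x ≤ k, x ≤ j. Since h < x, h < j. Since p > 0, h * p < j * p.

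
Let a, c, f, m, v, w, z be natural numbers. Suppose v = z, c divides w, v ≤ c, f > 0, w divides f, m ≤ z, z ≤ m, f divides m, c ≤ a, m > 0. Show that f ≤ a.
Because c divides w and w divides f, c divides f. f > 0, so c ≤ f. From m ≤ z and z ≤ m, m = z. f divides m and m > 0, therefore f ≤ m. Since m = z, f ≤ z. v = z and v ≤ c, therefore z ≤ c. f ≤ z, so f ≤ c. Since c ≤ f, c = f. Since c ≤ a, f ≤ a.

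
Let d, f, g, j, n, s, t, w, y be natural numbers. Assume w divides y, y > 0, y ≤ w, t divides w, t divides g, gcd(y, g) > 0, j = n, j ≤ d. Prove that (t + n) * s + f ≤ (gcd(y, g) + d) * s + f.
From w divides y and y > 0, w ≤ y. Since y ≤ w, w = y. Since t divides w, t divides y. Since t divides g, t divides gcd(y, g). Since gcd(y, g) > 0, t ≤ gcd(y, g). j = n and j ≤ d, therefore n ≤ d. From t ≤ gcd(y, g), t + n ≤ gcd(y, g) + d. By multiplying by a non-negative, (t + n) * s ≤ (gcd(y, g) + d) * s. Then (t + n) * s + f ≤ (gcd(y, g) + d) * s + f.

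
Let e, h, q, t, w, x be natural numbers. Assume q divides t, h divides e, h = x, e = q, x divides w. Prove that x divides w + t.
Since e = q and h divides e, h divides q. Since h = x, x divides q. Since q divides t, x divides t. x divides w, so x divides w + t.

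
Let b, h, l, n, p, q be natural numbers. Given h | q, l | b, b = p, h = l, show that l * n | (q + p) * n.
h = l and h | q, hence l | q. b = p and l | b, hence l | p. From l | q, l | q + p. Then l * n | (q + p) * n.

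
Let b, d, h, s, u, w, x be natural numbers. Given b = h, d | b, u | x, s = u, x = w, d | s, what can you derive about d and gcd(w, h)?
d | gcd(w, h)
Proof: s = u and d | s, therefore d | u. Because x = w and u | x, u | w. d | u, so d | w. b = h and d | b, therefore d | h. d | w, so d | gcd(w, h).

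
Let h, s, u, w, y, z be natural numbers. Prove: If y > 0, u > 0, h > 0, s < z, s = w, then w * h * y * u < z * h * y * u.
s = w and s < z, so w < z. From h > 0, by multiplying by a positive, w * h < z * h. Since y > 0, by multiplying by a positive, w * h * y < z * h * y. Since u > 0, by multiplying by a positive, w * h * y * u < z * h * y * u.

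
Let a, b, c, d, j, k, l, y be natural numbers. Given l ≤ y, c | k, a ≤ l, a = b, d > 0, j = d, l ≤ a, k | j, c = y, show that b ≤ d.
From l ≤ a and a ≤ l, l = a. a = b, so l = b. l ≤ y, so b ≤ y. Since c | k and k | j, c | j. j = d, so c | d. c = y, so y | d. From d > 0, y ≤ d. Because b ≤ y, b ≤ d.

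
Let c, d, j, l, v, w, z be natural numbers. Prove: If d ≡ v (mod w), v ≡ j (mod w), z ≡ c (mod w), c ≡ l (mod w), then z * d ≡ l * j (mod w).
Because z ≡ c (mod w) and c ≡ l (mod w), z ≡ l (mod w). Because d ≡ v (mod w) and v ≡ j (mod w), d ≡ j (mod w). Combined with z ≡ l (mod w), by multiplying congruences, z * d ≡ l * j (mod w).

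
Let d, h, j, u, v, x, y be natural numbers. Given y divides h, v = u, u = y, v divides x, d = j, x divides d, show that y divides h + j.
v = u and u = y, therefore v = y. d = j and x divides d, thus x divides j. Since v divides x, v divides j. Because v = y, y divides j. Because y divides h, y divides h + j.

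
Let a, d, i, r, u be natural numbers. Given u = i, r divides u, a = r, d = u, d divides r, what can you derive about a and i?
a = i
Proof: d = u and d divides r, therefore u divides r. r divides u, so r = u. Since a = r, a = u. Since u = i, a = i.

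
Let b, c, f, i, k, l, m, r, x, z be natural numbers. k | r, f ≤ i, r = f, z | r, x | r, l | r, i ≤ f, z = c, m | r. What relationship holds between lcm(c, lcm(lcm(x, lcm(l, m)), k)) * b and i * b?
lcm(c, lcm(lcm(x, lcm(l, m)), k)) * b | i * b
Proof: f ≤ i and i ≤ f, hence f = i. r = f, so r = i. z = c and z | r, thus c | r. l | r and m | r, thus lcm(l, m) | r. Since x | r, lcm(x, lcm(l, m)) | r. k | r, so lcm(lcm(x, lcm(l, m)), k) | r. Since c | r, lcm(c, lcm(lcm(x, lcm(l, m)), k)) | r. r = i, so lcm(c, lcm(lcm(x, lcm(l, m)), k)) | i. Then lcm(c, lcm(lcm(x, lcm(l, m)), k)) * b | i * b.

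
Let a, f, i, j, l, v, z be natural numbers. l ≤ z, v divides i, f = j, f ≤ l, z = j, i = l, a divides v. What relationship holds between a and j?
a divides j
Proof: z = j and l ≤ z, therefore l ≤ j. f = j and f ≤ l, thus j ≤ l. From l ≤ j, l = j. i = l and v divides i, thus v divides l. l = j, so v divides j. Since a divides v, a divides j.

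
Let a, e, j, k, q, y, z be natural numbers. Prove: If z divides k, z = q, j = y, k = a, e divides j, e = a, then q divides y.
From z = q and z divides k, q divides k. Since k = a, q divides a. From e = a and e divides j, a divides j. j = y, so a divides y. q divides a, so q divides y.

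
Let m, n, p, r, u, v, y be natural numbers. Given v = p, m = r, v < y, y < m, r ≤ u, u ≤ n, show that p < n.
Because v < y and y < m, v < m. Since m = r, v < r. r ≤ u and u ≤ n, thus r ≤ n. v < r, so v < n. Since v = p, p < n.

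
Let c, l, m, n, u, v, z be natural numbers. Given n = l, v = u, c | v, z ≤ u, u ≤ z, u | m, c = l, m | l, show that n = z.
v = u and c | v, therefore c | u. From c = l, l | u. u | m and m | l, hence u | l. l | u, so l = u. n = l, so n = u. From u ≤ z and z ≤ u, u = z. Since n = u, n = z.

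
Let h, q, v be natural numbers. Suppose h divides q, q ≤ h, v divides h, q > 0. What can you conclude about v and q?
v divides q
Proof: h divides q and q > 0, therefore h ≤ q. From q ≤ h, h = q. v divides h, so v divides q.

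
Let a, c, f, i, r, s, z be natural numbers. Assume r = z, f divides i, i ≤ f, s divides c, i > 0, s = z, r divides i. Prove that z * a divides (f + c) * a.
f divides i and i > 0, hence f ≤ i. Since i ≤ f, i = f. Because r = z and r divides i, z divides i. Since i = f, z divides f. s = z and s divides c, so z divides c. z divides f, so z divides f + c. Then z * a divides (f + c) * a.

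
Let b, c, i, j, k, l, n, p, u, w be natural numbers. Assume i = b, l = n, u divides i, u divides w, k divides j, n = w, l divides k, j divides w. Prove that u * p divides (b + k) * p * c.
Because i = b and u divides i, u divides b. l = n and l divides k, so n divides k. Since n = w, w divides k. k divides j and j divides w, thus k divides w. Because w divides k, w = k. From u divides w, u divides k. Since u divides b, u divides b + k. Then u * p divides (b + k) * p. Then u * p divides (b + k) * p * c.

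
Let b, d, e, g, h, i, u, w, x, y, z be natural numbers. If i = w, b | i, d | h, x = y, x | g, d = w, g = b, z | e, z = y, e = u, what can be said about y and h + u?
y | h + u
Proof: x = y and x | g, thus y | g. Since g = b, y | b. Since b | i, y | i. From i = w, y | w. d = w and d | h, thus w | h. y | w, so y | h. Since z = y and z | e, y | e. e = u, so y | u. Since y | h, y | h + u.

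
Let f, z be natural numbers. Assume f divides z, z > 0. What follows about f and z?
f ≤ z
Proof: Because f divides z and z > 0, by divisors are at most what they divide, f ≤ z.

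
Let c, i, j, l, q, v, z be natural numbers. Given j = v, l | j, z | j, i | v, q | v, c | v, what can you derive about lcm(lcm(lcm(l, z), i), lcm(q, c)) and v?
lcm(lcm(lcm(l, z), i), lcm(q, c)) | v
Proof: l | j and z | j, so lcm(l, z) | j. Since j = v, lcm(l, z) | v. i | v, so lcm(lcm(l, z), i) | v. q | v and c | v, so lcm(q, c) | v. lcm(lcm(l, z), i) | v, so lcm(lcm(lcm(l, z), i), lcm(q, c)) | v.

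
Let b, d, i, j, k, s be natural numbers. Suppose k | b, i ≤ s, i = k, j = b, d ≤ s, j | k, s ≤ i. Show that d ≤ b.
s ≤ i and i ≤ s, therefore s = i. Since i = k, s = k. j = b and j | k, thus b | k. k | b, so k = b. Since s = k, s = b. d ≤ s, so d ≤ b.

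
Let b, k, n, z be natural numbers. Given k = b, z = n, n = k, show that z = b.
Since z = n and n = k, z = k. From k = b, z = b.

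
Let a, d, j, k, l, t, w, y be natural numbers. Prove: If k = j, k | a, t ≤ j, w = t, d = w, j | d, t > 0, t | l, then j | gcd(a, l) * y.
k = j and k | a, therefore j | a. d = w and j | d, so j | w. w = t, so j | t. Since t > 0, j ≤ t. Since t ≤ j, t = j. t | l, so j | l. Since j | a, j | gcd(a, l). Then j | gcd(a, l) * y.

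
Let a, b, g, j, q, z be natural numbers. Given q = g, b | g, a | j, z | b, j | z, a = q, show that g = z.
From a | j and j | z, a | z. a = q, so q | z. q = g, so g | z. From z | b and b | g, z | g. g | z, so g = z.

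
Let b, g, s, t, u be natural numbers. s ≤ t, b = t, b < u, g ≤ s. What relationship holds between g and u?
g < u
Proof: b = t and b < u, therefore t < u. Since s ≤ t, s < u. Since g ≤ s, g < u.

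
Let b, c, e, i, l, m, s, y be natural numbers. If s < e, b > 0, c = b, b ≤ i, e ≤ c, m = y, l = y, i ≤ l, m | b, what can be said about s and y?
s < y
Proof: l = y and i ≤ l, hence i ≤ y. Since b ≤ i, b ≤ y. From m = y and m | b, y | b. Since b > 0, y ≤ b. Since b ≤ y, b = y. Since c = b, c = y. Because s < e and e ≤ c, s < c. Because c = y, s < y.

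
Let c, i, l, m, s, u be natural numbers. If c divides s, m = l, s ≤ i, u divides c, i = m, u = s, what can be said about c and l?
c ≤ l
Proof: i = m and m = l, hence i = l. Because u = s and u divides c, s divides c. c divides s, so s = c. s ≤ i, so c ≤ i. i = l, so c ≤ l.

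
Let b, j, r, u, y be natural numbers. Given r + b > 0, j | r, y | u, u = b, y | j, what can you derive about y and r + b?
y ≤ r + b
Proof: Since y | j and j | r, y | r. Since u = b and y | u, y | b. y | r, so y | r + b. Since r + b > 0, y ≤ r + b.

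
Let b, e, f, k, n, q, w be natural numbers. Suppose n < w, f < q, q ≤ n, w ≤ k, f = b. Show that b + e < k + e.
n < w and w ≤ k, therefore n < k. Since q ≤ n, q < k. Since f < q, f < k. Since f = b, b < k. Then b + e < k + e.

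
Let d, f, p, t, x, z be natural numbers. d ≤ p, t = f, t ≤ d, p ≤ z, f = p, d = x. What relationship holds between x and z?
x ≤ z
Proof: t = f and f = p, thus t = p. t ≤ d, so p ≤ d. Since d ≤ p, p = d. Since d = x, p = x. Since p ≤ z, x ≤ z.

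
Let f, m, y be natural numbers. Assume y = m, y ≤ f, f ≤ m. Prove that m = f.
y = m and y ≤ f, so m ≤ f. Because f ≤ m, m = f.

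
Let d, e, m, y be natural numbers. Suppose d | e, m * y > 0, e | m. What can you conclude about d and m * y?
d ≤ m * y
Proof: d | e and e | m, thus d | m. Then d | m * y. Since m * y > 0, d ≤ m * y.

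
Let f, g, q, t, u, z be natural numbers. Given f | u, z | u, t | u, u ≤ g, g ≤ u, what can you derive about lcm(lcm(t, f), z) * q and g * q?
lcm(lcm(t, f), z) * q | g * q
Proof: u ≤ g and g ≤ u, so u = g. t | u and f | u, so lcm(t, f) | u. z | u, so lcm(lcm(t, f), z) | u. Since u = g, lcm(lcm(t, f), z) | g. Then lcm(lcm(t, f), z) * q | g * q.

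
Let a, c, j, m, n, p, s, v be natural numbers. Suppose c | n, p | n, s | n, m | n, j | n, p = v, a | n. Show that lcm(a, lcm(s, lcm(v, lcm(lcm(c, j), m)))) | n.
From p = v and p | n, v | n. c | n and j | n, hence lcm(c, j) | n. m | n, so lcm(lcm(c, j), m) | n. Since v | n, lcm(v, lcm(lcm(c, j), m)) | n. s | n, so lcm(s, lcm(v, lcm(lcm(c, j), m))) | n. a | n, so lcm(a, lcm(s, lcm(v, lcm(lcm(c, j), m)))) | n.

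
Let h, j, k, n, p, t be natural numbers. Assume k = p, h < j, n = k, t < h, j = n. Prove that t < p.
Since j = n and n = k, j = k. k = p, so j = p. Because t < h and h < j, t < j. j = p, so t < p.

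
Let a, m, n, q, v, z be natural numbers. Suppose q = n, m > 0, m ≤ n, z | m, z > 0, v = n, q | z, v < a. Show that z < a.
Since q = n and q | z, n | z. z > 0, so n ≤ z. z | m and m > 0, so z ≤ m. Since m ≤ n, z ≤ n. Since n ≤ z, n = z. Since v = n, v = z. v < a, so z < a.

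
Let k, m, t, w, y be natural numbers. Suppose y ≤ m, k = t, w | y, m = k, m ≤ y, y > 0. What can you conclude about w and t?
w ≤ t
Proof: y ≤ m and m ≤ y, so y = m. m = k, so y = k. Since k = t, y = t. Because w | y and y > 0, w ≤ y. Since y = t, w ≤ t.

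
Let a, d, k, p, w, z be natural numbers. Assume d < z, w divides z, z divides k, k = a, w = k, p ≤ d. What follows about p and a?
p < a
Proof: w = k and w divides z, hence k divides z. From z divides k, z = k. k = a, so z = a. From p ≤ d and d < z, p < z. Since z = a, p < a.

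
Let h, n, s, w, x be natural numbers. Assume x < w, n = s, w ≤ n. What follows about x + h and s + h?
x + h < s + h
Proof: x < w and w ≤ n, so x < n. Since n = s, x < s. Then x + h < s + h.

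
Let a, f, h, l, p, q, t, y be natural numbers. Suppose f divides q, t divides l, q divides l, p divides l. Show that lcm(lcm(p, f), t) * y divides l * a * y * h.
Since f divides q and q divides l, f divides l. p divides l, so lcm(p, f) divides l. t divides l, so lcm(lcm(p, f), t) divides l. Then lcm(lcm(p, f), t) divides l * a. Then lcm(lcm(p, f), t) * y divides l * a * y. Then lcm(lcm(p, f), t) * y divides l * a * y * h.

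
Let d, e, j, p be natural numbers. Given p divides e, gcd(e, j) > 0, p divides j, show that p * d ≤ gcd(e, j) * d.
p divides e and p divides j, hence p divides gcd(e, j). From gcd(e, j) > 0, p ≤ gcd(e, j). By multiplying by a non-negative, p * d ≤ gcd(e, j) * d.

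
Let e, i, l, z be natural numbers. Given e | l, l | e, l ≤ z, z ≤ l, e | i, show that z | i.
From e | l and l | e, e = l. From l ≤ z and z ≤ l, l = z. e = l, so e = z. Since e | i, z | i.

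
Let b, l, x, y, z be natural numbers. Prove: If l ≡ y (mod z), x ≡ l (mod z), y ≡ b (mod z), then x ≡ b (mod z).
Since x ≡ l (mod z) and l ≡ y (mod z), x ≡ y (mod z). Since y ≡ b (mod z), x ≡ b (mod z).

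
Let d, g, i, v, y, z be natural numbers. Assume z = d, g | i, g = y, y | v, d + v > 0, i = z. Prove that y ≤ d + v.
i = z and z = d, hence i = d. g | i, so g | d. Because g = y, y | d. Since y | v, y | d + v. d + v > 0, so y ≤ d + v.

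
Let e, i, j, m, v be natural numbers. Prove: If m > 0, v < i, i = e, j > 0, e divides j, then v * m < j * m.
From i = e and v < i, v < e. e divides j and j > 0, therefore e ≤ j. Since v < e, v < j. Since m > 0, by multiplying by a positive, v * m < j * m.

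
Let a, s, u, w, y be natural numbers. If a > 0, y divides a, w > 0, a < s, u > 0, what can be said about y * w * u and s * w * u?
y * w * u < s * w * u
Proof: Since y divides a and a > 0, y ≤ a. Because a < s, y < s. From w > 0, by multiplying by a positive, y * w < s * w. Because u > 0, by multiplying by a positive, y * w * u < s * w * u.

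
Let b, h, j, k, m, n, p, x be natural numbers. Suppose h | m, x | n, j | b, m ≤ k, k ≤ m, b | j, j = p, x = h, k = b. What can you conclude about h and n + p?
h | n + p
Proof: x = h and x | n, therefore h | n. b | j and j | b, thus b = j. From k = b, k = j. j = p, so k = p. Since m ≤ k and k ≤ m, m = k. Since h | m, h | k. Since k = p, h | p. h | n, so h | n + p.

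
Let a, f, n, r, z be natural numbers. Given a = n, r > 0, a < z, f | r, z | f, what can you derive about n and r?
n < r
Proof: Since a = n and a < z, n < z. Because z | f and f | r, z | r. Since r > 0, z ≤ r. Since n < z, n < r.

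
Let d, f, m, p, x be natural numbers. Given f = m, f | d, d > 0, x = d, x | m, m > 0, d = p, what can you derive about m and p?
m = p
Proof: Because f | d and d > 0, f ≤ d. f = m, so m ≤ d. Since x = d and x | m, d | m. From m > 0, d ≤ m. Since m ≤ d, m = d. d = p, so m = p.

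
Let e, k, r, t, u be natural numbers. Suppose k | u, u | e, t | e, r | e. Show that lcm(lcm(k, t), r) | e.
k | u and u | e, therefore k | e. From t | e, lcm(k, t) | e. Since r | e, lcm(lcm(k, t), r) | e.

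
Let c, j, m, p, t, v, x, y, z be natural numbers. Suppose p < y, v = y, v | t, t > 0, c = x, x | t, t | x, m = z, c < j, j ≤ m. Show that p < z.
Since v | t and t > 0, v ≤ t. Because v = y, y ≤ t. p < y, so p < t. x | t and t | x, so x = t. c = x, so c = t. c < j and j ≤ m, so c < m. From m = z, c < z. c = t, so t < z. Since p < t, p < z.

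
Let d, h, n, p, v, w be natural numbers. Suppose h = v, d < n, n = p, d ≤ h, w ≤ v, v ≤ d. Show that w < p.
Since h = v and d ≤ h, d ≤ v. From v ≤ d, d = v. Since n = p and d < n, d < p. Since d = v, v < p. w ≤ v, so w < p.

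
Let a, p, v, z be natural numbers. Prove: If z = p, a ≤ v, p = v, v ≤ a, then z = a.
From z = p and p = v, z = v. v ≤ a and a ≤ v, hence v = a. z = v, so z = a.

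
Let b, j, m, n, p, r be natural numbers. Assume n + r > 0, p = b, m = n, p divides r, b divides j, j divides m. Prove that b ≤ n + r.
b divides j and j divides m, hence b divides m. Since m = n, b divides n. From p = b and p divides r, b divides r. b divides n, so b divides n + r. Since n + r > 0, b ≤ n + r.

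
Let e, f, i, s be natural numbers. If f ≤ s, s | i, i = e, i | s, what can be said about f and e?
f ≤ e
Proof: s | i and i | s, hence s = i. From i = e, s = e. f ≤ s, so f ≤ e.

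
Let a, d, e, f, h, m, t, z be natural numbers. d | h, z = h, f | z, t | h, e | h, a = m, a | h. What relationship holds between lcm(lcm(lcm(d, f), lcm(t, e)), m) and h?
lcm(lcm(lcm(d, f), lcm(t, e)), m) | h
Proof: z = h and f | z, thus f | h. d | h, so lcm(d, f) | h. t | h and e | h, thus lcm(t, e) | h. lcm(d, f) | h, so lcm(lcm(d, f), lcm(t, e)) | h. a = m and a | h, so m | h. Since lcm(lcm(d, f), lcm(t, e)) | h, lcm(lcm(lcm(d, f), lcm(t, e)), m) | h.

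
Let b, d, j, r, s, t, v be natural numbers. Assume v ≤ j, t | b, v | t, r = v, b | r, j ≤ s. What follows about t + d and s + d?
t + d ≤ s + d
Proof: From r = v and b | r, b | v. t | b, so t | v. Because v | t, v = t. Because v ≤ j and j ≤ s, v ≤ s. v = t, so t ≤ s. Then t + d ≤ s + d.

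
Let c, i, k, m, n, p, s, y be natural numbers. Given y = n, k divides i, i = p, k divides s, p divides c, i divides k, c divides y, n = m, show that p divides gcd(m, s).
y = n and c divides y, thus c divides n. p divides c, so p divides n. Since n = m, p divides m. k divides i and i divides k, so k = i. Since i = p, k = p. From k divides s, p divides s. p divides m, so p divides gcd(m, s).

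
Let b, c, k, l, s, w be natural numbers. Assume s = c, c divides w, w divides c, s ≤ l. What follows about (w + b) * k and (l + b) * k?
(w + b) * k ≤ (l + b) * k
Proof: Since c divides w and w divides c, c = w. s = c, so s = w. s ≤ l, so w ≤ l. Then w + b ≤ l + b. By multiplying by a non-negative, (w + b) * k ≤ (l + b) * k.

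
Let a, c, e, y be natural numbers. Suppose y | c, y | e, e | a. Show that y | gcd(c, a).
Since y | e and e | a, y | a. y | c, so y | gcd(c, a).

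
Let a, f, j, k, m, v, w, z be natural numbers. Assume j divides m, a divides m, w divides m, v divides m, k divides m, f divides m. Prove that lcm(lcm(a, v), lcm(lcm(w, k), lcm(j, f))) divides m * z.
a divides m and v divides m, thus lcm(a, v) divides m. w divides m and k divides m, so lcm(w, k) divides m. Because j divides m and f divides m, lcm(j, f) divides m. lcm(w, k) divides m, so lcm(lcm(w, k), lcm(j, f)) divides m. Since lcm(a, v) divides m, lcm(lcm(a, v), lcm(lcm(w, k), lcm(j, f))) divides m. Then lcm(lcm(a, v), lcm(lcm(w, k), lcm(j, f))) divides m * z.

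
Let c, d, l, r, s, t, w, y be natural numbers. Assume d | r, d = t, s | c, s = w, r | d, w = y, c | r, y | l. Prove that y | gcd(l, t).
Because r | d and d | r, r = d. From d = t, r = t. From s = w and s | c, w | c. c | r, so w | r. w = y, so y | r. Since r = t, y | t. y | l, so y | gcd(l, t).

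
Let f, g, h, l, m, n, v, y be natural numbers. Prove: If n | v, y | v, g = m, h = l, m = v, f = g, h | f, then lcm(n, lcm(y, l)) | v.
f = g and g = m, thus f = m. h = l and h | f, thus l | f. f = m, so l | m. m = v, so l | v. From y | v, lcm(y, l) | v. n | v, so lcm(n, lcm(y, l)) | v.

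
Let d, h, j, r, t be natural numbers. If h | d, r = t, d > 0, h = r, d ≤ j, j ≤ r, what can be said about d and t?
d = t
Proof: d ≤ j and j ≤ r, hence d ≤ r. From h = r and h | d, r | d. Because d > 0, r ≤ d. d ≤ r, so d = r. From r = t, d = t.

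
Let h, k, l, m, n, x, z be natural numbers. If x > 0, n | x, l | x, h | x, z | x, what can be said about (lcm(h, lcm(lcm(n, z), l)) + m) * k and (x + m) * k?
(lcm(h, lcm(lcm(n, z), l)) + m) * k ≤ (x + m) * k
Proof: n | x and z | x, so lcm(n, z) | x. Since l | x, lcm(lcm(n, z), l) | x. h | x, so lcm(h, lcm(lcm(n, z), l)) | x. Since x > 0, lcm(h, lcm(lcm(n, z), l)) ≤ x. Then lcm(h, lcm(lcm(n, z), l)) + m ≤ x + m. Then (lcm(h, lcm(lcm(n, z), l)) + m) * k ≤ (x + m) * k.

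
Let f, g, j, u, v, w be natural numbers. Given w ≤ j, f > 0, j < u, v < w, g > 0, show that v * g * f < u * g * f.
v < w and w ≤ j, thus v < j. Because j < u, v < u. Since g > 0, v * g < u * g. Since f > 0, v * g * f < u * g * f.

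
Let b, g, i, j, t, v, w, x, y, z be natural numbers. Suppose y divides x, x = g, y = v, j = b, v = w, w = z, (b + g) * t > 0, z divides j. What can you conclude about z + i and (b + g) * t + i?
z + i ≤ (b + g) * t + i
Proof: Because j = b and z divides j, z divides b. v = w and w = z, therefore v = z. y = v and y divides x, so v divides x. x = g, so v divides g. Since v = z, z divides g. z divides b, so z divides b + g. Then z divides (b + g) * t. From (b + g) * t > 0, z ≤ (b + g) * t. Then z + i ≤ (b + g) * t + i.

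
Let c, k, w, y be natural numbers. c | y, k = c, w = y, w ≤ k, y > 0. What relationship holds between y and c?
y = c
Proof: From k = c and w ≤ k, w ≤ c. w = y, so y ≤ c. c | y and y > 0, hence c ≤ y. Since y ≤ c, y = c.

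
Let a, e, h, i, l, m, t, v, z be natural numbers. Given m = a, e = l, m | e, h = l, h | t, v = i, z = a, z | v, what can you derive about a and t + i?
a | t + i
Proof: e = l and m | e, thus m | l. h = l and h | t, thus l | t. m | l, so m | t. m = a, so a | t. z = a and z | v, hence a | v. v = i, so a | i. Since a | t, a | t + i.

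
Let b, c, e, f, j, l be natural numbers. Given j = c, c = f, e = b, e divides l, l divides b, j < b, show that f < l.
From j = c and c = f, j = f. e = b and e divides l, therefore b divides l. Since l divides b, b = l. Since j < b, j < l. j = f, so f < l.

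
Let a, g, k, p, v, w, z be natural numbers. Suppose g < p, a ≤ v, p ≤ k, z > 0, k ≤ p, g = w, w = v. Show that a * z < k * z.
Since g = w and w = v, g = v. Because p ≤ k and k ≤ p, p = k. g < p, so g < k. g = v, so v < k. a ≤ v, so a < k. Since z > 0, by multiplying by a positive, a * z < k * z.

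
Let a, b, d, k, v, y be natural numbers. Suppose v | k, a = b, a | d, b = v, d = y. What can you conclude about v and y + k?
v | y + k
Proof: a = b and b = v, thus a = v. d = y and a | d, so a | y. Since a = v, v | y. v | k, so v | y + k.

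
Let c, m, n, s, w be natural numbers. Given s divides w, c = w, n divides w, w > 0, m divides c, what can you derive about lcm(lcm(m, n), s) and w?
lcm(lcm(m, n), s) ≤ w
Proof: Because c = w and m divides c, m divides w. Since n divides w, lcm(m, n) divides w. s divides w, so lcm(lcm(m, n), s) divides w. Because w > 0, lcm(lcm(m, n), s) ≤ w.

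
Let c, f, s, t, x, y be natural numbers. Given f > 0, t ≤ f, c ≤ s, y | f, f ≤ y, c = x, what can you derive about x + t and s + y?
x + t ≤ s + y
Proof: From c = x and c ≤ s, x ≤ s. y | f and f > 0, thus y ≤ f. f ≤ y, so f = y. Since t ≤ f, t ≤ y. x ≤ s, so x + t ≤ s + y.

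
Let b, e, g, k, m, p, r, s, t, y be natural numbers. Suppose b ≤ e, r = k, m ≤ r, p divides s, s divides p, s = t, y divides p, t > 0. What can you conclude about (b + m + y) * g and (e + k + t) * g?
(b + m + y) * g ≤ (e + k + t) * g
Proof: r = k and m ≤ r, thus m ≤ k. b ≤ e, so b + m ≤ e + k. Because p divides s and s divides p, p = s. Since s = t, p = t. From y divides p, y divides t. Since t > 0, y ≤ t. Since b + m ≤ e + k, b + m + y ≤ e + k + t. By multiplying by a non-negative, (b + m + y) * g ≤ (e + k + t) * g.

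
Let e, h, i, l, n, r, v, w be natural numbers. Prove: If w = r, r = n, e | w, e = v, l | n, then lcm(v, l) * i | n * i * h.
w = r and r = n, therefore w = n. e | w, so e | n. Since e = v, v | n. l | n, so lcm(v, l) | n. Then lcm(v, l) * i | n * i. Then lcm(v, l) * i | n * i * h.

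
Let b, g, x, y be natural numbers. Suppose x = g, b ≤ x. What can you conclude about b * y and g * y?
b * y ≤ g * y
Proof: x = g and b ≤ x, hence b ≤ g. By multiplying by a non-negative, b * y ≤ g * y.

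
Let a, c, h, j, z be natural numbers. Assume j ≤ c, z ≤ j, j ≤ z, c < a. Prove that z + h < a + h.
Since j ≤ z and z ≤ j, j = z. From j ≤ c and c < a, j < a. j = z, so z < a. Then z + h < a + h.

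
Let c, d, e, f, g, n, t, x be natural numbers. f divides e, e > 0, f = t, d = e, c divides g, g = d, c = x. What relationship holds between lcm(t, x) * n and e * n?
lcm(t, x) * n ≤ e * n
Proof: f = t and f divides e, thus t divides e. g = d and d = e, thus g = e. Since c divides g, c divides e. c = x, so x divides e. Because t divides e, lcm(t, x) divides e. e > 0, so lcm(t, x) ≤ e. By multiplying by a non-negative, lcm(t, x) * n ≤ e * n.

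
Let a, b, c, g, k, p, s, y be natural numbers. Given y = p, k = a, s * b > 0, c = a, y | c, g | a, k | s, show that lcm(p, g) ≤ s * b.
c = a and y | c, so y | a. y = p, so p | a. Since g | a, lcm(p, g) | a. k = a and k | s, therefore a | s. Since lcm(p, g) | a, lcm(p, g) | s. Then lcm(p, g) | s * b. Because s * b > 0, lcm(p, g) ≤ s * b.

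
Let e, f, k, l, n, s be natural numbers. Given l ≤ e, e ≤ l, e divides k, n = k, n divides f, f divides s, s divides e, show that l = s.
Since l ≤ e and e ≤ l, l = e. n = k and n divides f, thus k divides f. e divides k, so e divides f. f divides s, so e divides s. Since s divides e, e = s. l = e, so l = s.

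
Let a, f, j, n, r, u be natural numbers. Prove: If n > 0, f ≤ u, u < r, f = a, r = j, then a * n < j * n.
From r = j and u < r, u < j. Since f ≤ u, f < j. Since f = a, a < j. n > 0, so a * n < j * n.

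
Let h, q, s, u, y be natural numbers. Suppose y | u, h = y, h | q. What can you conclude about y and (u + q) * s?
y | (u + q) * s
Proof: h = y and h | q, hence y | q. y | u, so y | u + q. Then y | (u + q) * s.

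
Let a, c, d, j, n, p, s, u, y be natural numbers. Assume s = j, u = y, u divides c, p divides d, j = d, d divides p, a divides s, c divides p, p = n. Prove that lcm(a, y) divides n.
s = j and j = d, therefore s = d. d divides p and p divides d, hence d = p. Since s = d, s = p. From a divides s, a divides p. u = y and u divides c, therefore y divides c. c divides p, so y divides p. a divides p, so lcm(a, y) divides p. p = n, so lcm(a, y) divides n.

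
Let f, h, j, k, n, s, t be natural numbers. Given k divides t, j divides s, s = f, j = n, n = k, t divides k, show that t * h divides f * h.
k divides t and t divides k, therefore k = t. j = n and j divides s, hence n divides s. n = k, so k divides s. From s = f, k divides f. Because k = t, t divides f. Then t * h divides f * h.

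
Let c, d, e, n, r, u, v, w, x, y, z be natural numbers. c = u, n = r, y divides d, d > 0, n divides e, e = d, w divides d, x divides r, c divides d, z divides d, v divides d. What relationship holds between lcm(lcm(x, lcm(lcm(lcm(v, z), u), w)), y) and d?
lcm(lcm(x, lcm(lcm(lcm(v, z), u), w)), y) ≤ d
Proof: n = r and n divides e, therefore r divides e. x divides r, so x divides e. From e = d, x divides d. v divides d and z divides d, hence lcm(v, z) divides d. c = u and c divides d, thus u divides d. lcm(v, z) divides d, so lcm(lcm(v, z), u) divides d. w divides d, so lcm(lcm(lcm(v, z), u), w) divides d. Because x divides d, lcm(x, lcm(lcm(lcm(v, z), u), w)) divides d. y divides d, so lcm(lcm(x, lcm(lcm(lcm(v, z), u), w)), y) divides d. d > 0, so lcm(lcm(x, lcm(lcm(lcm(v, z), u), w)), y) ≤ d.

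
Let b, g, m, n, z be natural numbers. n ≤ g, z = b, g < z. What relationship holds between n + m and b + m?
n + m < b + m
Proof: Because z = b and g < z, g < b. From n ≤ g, n < b. Then n + m < b + m.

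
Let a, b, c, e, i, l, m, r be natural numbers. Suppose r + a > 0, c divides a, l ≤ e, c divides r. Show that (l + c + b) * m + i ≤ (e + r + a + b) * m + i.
c divides r and c divides a, hence c divides r + a. Because r + a > 0, c ≤ r + a. Since l ≤ e, l + c ≤ e + r + a. Then l + c + b ≤ e + r + a + b. By multiplying by a non-negative, (l + c + b) * m ≤ (e + r + a + b) * m. Then (l + c + b) * m + i ≤ (e + r + a + b) * m + i.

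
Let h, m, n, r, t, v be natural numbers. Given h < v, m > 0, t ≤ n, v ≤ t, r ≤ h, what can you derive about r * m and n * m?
r * m < n * m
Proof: Since v ≤ t and t ≤ n, v ≤ n. From h < v, h < n. From r ≤ h, r < n. Using m > 0, by multiplying by a positive, r * m < n * m.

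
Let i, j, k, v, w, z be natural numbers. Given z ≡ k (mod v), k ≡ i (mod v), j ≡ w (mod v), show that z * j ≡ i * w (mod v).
Since z ≡ k (mod v) and k ≡ i (mod v), z ≡ i (mod v). Since j ≡ w (mod v), z * j ≡ i * w (mod v).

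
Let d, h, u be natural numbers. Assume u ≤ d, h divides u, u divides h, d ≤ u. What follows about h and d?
h = d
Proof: h divides u and u divides h, hence h = u. From u ≤ d and d ≤ u, u = d. h = u, so h = d.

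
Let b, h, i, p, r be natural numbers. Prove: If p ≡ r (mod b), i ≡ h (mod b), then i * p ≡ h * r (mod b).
i ≡ h (mod b) and p ≡ r (mod b). By multiplying congruences, i * p ≡ h * r (mod b).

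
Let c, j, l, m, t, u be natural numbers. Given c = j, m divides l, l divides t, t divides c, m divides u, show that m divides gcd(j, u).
m divides l and l divides t, therefore m divides t. Since t divides c, m divides c. Since c = j, m divides j. m divides u, so m divides gcd(j, u).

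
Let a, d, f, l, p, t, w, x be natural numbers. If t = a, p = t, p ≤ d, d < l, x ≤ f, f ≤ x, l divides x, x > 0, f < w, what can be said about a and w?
a < w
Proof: p = t and p ≤ d, thus t ≤ d. d < l, so t < l. Since t = a, a < l. From x ≤ f and f ≤ x, x = f. l divides x and x > 0, hence l ≤ x. Since x = f, l ≤ f. a < l, so a < f. Since f < w, a < w.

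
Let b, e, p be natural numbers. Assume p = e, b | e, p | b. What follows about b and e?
b = e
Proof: Since p = e and p | b, e | b. b | e, so b = e.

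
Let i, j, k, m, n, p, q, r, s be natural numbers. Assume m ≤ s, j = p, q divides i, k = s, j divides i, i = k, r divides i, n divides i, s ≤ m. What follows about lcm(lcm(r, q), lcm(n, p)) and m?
lcm(lcm(r, q), lcm(n, p)) divides m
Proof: i = k and k = s, so i = s. Because s ≤ m and m ≤ s, s = m. Since i = s, i = m. r divides i and q divides i, thus lcm(r, q) divides i. Since j = p and j divides i, p divides i. Since n divides i, lcm(n, p) divides i. lcm(r, q) divides i, so lcm(lcm(r, q), lcm(n, p)) divides i. Since i = m, lcm(lcm(r, q), lcm(n, p)) divides m.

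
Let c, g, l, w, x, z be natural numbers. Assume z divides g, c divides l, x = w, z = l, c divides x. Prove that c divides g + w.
Because z = l and z divides g, l divides g. c divides l, so c divides g. From x = w and c divides x, c divides w. c divides g, so c divides g + w.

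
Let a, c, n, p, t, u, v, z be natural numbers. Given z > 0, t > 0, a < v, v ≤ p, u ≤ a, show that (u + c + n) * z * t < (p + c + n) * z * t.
Since u ≤ a and a < v, u < v. Since v ≤ p, u < p. Then u + c < p + c. Then u + c + n < p + c + n. Combining with z > 0, by multiplying by a positive, (u + c + n) * z < (p + c + n) * z. Since t > 0, by multiplying by a positive, (u + c + n) * z * t < (p + c + n) * z * t.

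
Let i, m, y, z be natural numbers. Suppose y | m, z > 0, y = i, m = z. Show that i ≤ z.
Since y = i and y | m, i | m. Because m = z, i | z. From z > 0, i ≤ z.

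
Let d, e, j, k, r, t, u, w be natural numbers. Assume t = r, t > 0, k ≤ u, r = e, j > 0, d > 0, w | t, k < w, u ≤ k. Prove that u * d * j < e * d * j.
k ≤ u and u ≤ k, hence k = u. k < w, so u < w. From t = r and r = e, t = e. w | t and t > 0, thus w ≤ t. Since t = e, w ≤ e. Since u < w, u < e. d > 0, so u * d < e * d. j > 0, so u * d * j < e * d * j.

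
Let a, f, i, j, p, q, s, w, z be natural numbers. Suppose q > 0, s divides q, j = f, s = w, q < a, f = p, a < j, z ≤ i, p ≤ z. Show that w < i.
j = f and f = p, hence j = p. s = w and s divides q, hence w divides q. Since q > 0, w ≤ q. Since q < a, w < a. a < j, so w < j. From j = p, w < p. p ≤ z and z ≤ i, hence p ≤ i. Since w < p, w < i.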